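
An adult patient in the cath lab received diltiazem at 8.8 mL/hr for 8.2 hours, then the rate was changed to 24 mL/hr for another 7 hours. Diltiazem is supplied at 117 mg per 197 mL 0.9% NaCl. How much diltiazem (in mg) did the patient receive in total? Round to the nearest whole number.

Concentration = 117 mg ÷ 197 mL = 0.5939086 mg/mL
Stage 1: 8.8 mL/hr × 8.2 hr = 72.16 mL → 72.16 mL × 0.5939086 mg/mL = 42.85645 mg
Stage 2: 24 mL/hr × 7 hr = 168 mL → 168 mL × 0.5939086 mg/mL = 99.77665 mg
Total = 42.85645 + 99.77665 = 142.6331 mg

143 mg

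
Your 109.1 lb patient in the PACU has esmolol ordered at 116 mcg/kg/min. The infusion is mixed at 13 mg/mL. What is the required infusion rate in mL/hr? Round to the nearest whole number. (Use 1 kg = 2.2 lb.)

Weight = 109.1 lb ÷ 2.2 lb/kg = 49.59091 kg
Dose = 116 mcg/kg/min × 49.59091 kg = 5752.545 mcg/min
5752.545 mcg/min × 60 min/hr = 345152.7 mcg/hr
Concentration = 13 mg/mL = 13000 mcg/mL
Rate = 345152.7 mcg/hr ÷ 13000 mcg/mL = 26.55021 mL/hr

27 mL/hr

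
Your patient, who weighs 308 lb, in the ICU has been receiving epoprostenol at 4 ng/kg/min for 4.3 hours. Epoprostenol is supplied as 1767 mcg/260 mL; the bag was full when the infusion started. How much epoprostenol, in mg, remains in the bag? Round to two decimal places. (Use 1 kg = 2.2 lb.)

1.62 mg

Weight = 308 lb ÷ 2.2 lb/kg = 140 kg
Dose = 4 ng/kg/min × 140 kg = 560 ng/min
560 ng/min × 60 min/hr = 33600 ng/hr
Concentration = 1767 mcg ÷ 260 mL = 6.796154 mcg/mL = 6796.154 ng/mL
Rate = 33600 ng/hr ÷ 6796.154 ng/mL = 4.943973 mL/hr
Volume infused = 4.943973 mL/hr × 4.3 hr = 21.25908 mL
Volume remaining = 260 − 21.25908 = 238.7409 mL
Drug remaining = 238.7409 mL × 6796.154 ng/mL = 1622520 ng = 1.62252 mg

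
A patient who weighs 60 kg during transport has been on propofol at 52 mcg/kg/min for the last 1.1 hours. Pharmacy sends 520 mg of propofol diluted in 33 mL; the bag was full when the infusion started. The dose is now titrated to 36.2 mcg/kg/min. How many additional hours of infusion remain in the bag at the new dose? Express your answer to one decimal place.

Initial rate:
Dose = 52 mcg/kg/min × 60 kg = 3120 mcg/min
3120 mcg/min × 60 min/hr = 187200 mcg/hr
Concentration = 520 mg ÷ 33 mL = 15.75758 mg/mL = 15757.58 mcg/mL
Rate = 187200 mcg/hr ÷ 15757.58 mcg/mL = 11.88 mL/hr
Volume infused so far = 11.88 mL/hr × 1.1 hr = 13.068 mL
Volume remaining = 33 − 13.068 = 19.932 mL
New rate:
Dose = 36.2 mcg/kg/min × 60 kg = 2172 mcg/min
2172 mcg/min × 60 min/hr = 130320 mcg/hr
Rate = 130320 mcg/hr ÷ 15757.58 mcg/mL = 8.270308 mL/hr
Time remaining = 19.932 mL ÷ 8.270308 mL/hr = 2.410068 hr

2.4 hours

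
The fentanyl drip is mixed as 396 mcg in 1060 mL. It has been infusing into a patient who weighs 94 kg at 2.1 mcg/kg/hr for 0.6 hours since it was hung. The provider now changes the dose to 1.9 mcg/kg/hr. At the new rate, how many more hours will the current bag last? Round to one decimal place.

Initial rate:
Dose = 2.1 mcg/kg/hr × 94 kg = 197.4 mcg/hr
Concentration = 396 mcg ÷ 1060 mL = 0.3735849 mcg/mL
Rate = 197.4 mcg/hr ÷ 0.3735849 mcg/mL = 528.3939 mL/hr
Volume infused so far = 528.3939 mL/hr × 0.6 hr = 317.0364 mL
Volume remaining = 1060 − 317.0364 = 742.9636 mL
New rate:
Dose = 1.9 mcg/kg/hr × 94 kg = 178.6 mcg/hr
Rate = 178.6 mcg/hr ÷ 0.3735849 mcg/mL = 478.0707 mL/hr
Time remaining = 742.9636 mL ÷ 478.0707 mL/hr = 1.554087 hr

1.6 hours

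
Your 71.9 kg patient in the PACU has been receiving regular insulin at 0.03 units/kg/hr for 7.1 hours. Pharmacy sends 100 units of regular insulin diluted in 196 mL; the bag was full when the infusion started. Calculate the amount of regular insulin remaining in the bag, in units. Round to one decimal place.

84.7 units

Dose = 0.03 units/kg/hr × 71.9 kg = 2.157 units/hr
Concentration = 100 units ÷ 196 mL = 0.5102041 units/mL
Rate = 2.157 units/hr ÷ 0.5102041 units/mL = 4.22772 mL/hr
Volume infused = 4.22772 mL/hr × 7.1 hr = 30.01681 mL
Volume remaining = 196 − 30.01681 = 165.9832 mL
Drug remaining = 165.9832 mL × 0.5102041 units/mL = 84.6853 units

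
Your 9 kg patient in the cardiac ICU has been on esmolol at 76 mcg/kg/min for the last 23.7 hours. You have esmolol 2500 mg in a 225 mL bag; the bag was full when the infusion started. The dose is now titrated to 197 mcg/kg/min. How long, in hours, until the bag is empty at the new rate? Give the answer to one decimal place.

14.4 hours

Initial rate:
Dose = 76 mcg/kg/min × 9 kg = 684 mcg/min
684 mcg/min × 60 min/hr = 41040 mcg/hr
Concentration = 2500 mg ÷ 225 mL = 11.11111 mg/mL = 11111.11 mcg/mL
Rate = 41040 mcg/hr ÷ 11111.11 mcg/mL = 3.6936 mL/hr
Volume infused so far = 3.6936 mL/hr × 23.7 hr = 87.53832 mL
Volume remaining = 225 − 87.53832 = 137.4617 mL
New rate:
Dose = 197 mcg/kg/min × 9 kg = 1773 mcg/min
1773 mcg/min × 60 min/hr = 106380 mcg/hr
Rate = 106380 mcg/hr ÷ 11111.11 mcg/mL = 9.5742 mL/hr
Time remaining = 137.4617 mL ÷ 9.5742 mL/hr = 14.35751 hr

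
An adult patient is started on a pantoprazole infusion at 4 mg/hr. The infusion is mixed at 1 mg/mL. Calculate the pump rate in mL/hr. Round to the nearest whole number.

Rate = 4 mg/hr ÷ 1 mg/mL = 4 mL/hr

4 mL/hr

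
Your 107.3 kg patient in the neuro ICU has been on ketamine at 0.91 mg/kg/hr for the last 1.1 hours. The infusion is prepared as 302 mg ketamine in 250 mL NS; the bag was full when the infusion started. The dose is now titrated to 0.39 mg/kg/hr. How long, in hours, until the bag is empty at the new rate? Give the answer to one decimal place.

Initial rate:
Dose = 0.91 mg/kg/hr × 107.3 kg = 97.643 mg/hr
Concentration = 302 mg ÷ 250 mL = 1.208 mg/mL
Rate = 97.643 mg/hr ÷ 1.208 mg/mL = 80.8303 mL/hr
Volume infused so far = 80.8303 mL/hr × 1.1 hr = 88.91333 mL
Volume remaining = 250 − 88.91333 = 161.0867 mL
New rate:
Dose = 0.39 mg/kg/hr × 107.3 kg = 41.847 mg/hr
Rate = 41.847 mg/hr ÷ 1.208 mg/mL = 34.64156 mL/hr
Time remaining = 161.0867 mL ÷ 34.64156 mL/hr = 4.650099 hr

4.7 hours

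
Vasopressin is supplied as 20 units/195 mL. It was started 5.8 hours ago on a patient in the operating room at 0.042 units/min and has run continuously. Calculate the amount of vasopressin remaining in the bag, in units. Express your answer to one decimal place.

0.042 units/min × 60 min/hr = 2.52 units/hr
Concentration = 20 units ÷ 195 mL = 0.1025641 units/mL
Rate = 2.52 units/hr ÷ 0.1025641 units/mL = 24.57 mL/hr
Volume infused = 24.57 mL/hr × 5.8 hr = 142.506 mL
Volume remaining = 195 − 142.506 = 52.494 mL
Drug remaining = 52.494 mL × 0.1025641 units/mL = 5.384 units

5.4 units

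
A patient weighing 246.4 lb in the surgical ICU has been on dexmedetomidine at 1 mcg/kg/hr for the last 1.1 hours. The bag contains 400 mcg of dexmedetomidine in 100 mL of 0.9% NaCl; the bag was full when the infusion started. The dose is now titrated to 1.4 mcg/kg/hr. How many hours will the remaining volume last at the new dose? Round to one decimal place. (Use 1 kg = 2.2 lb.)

Initial rate:
Weight = 246.4 lb ÷ 2.2 lb/kg = 112 kg
Dose = 1 mcg/kg/hr × 112 kg = 112 mcg/hr
Concentration = 400 mcg ÷ 100 mL = 4 mcg/mL
Rate = 112 mcg/hr ÷ 4 mcg/mL = 28 mL/hr
Volume infused so far = 28 mL/hr × 1.1 hr = 30.8 mL
Volume remaining = 100 − 30.8 = 69.2 mL
New rate:
Dose = 1.4 mcg/kg/hr × 112 kg = 156.8 mcg/hr
Rate = 156.8 mcg/hr ÷ 4 mcg/mL = 39.2 mL/hr
Time remaining = 69.2 mL ÷ 39.2 mL/hr = 1.765306 hr

1.8 hours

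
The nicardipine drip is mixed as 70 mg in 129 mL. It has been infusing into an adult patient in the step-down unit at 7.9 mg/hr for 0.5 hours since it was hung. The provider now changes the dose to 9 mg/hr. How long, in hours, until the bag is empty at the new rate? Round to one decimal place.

Initial rate:
Concentration = 70 mg ÷ 129 mL = 0.5426357 mg/mL
Rate = 7.9 mg/hr ÷ 0.5426357 mg/mL = 14.55857 mL/hr
Volume infused so far = 14.55857 mL/hr × 0.5 hr = 7.279286 mL
Volume remaining = 129 − 7.279286 = 121.7207 mL
New rate:
Rate = 9 mg/hr ÷ 0.5426357 mg/mL = 16.58571 mL/hr
Time remaining = 121.7207 mL ÷ 16.58571 mL/hr = 7.338889 hr

7.3 hours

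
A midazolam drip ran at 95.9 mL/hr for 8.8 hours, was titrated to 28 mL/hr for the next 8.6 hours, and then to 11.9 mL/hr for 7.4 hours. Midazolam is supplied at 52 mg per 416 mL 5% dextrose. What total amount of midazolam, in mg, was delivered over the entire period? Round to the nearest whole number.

147 mg

Concentration = 52 mg ÷ 416 mL = 0.125 mg/mL
Stage 1: 95.9 mL/hr × 8.8 hr = 843.92 mL → 843.92 mL × 0.125 mg/mL = 105.49 mg
Stage 2: 28 mL/hr × 8.6 hr = 240.8 mL → 240.8 mL × 0.125 mg/mL = 30.1 mg
Stage 3: 11.9 mL/hr × 7.4 hr = 88.06 mL → 88.06 mL × 0.125 mg/mL = 11.0075 mg
Total = 105.49 + 30.1 + 11.0075 = 146.5975 mg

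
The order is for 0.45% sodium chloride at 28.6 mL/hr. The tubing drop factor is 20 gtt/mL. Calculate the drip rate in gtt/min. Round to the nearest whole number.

10 gtt/min

28.6 mL/hr ÷ 60 min/hr = 0.4766667 mL/min
0.4766667 mL/min × 20 gtt/mL = 9.533333 gtt/min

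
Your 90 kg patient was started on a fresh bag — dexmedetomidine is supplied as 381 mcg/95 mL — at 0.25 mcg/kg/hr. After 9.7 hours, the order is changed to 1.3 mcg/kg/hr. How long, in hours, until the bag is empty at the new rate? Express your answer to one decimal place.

1.4 hours

Initial rate:
Dose = 0.25 mcg/kg/hr × 90 kg = 22.5 mcg/hr
Concentration = 381 mcg ÷ 95 mL = 4.010526 mcg/mL
Rate = 22.5 mcg/hr ÷ 4.010526 mcg/mL = 5.610236 mL/hr
Volume infused so far = 5.610236 mL/hr × 9.7 hr = 54.41929 mL
Volume remaining = 95 − 54.41929 = 40.58071 mL
New rate:
Dose = 1.3 mcg/kg/hr × 90 kg = 117 mcg/hr
Rate = 117 mcg/hr ÷ 4.010526 mcg/mL = 29.17323 mL/hr
Time remaining = 40.58071 mL ÷ 29.17323 mL/hr = 1.391026 hr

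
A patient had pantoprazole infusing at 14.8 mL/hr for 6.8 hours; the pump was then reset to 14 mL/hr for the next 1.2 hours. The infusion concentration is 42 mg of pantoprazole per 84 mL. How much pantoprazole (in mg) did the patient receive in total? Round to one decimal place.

Concentration = 42 mg ÷ 84 mL = 0.5 mg/mL
Stage 1: 14.8 mL/hr × 6.8 hr = 100.64 mL → 100.64 mL × 0.5 mg/mL = 50.32 mg
Stage 2: 14 mL/hr × 1.2 hr = 16.8 mL → 16.8 mL × 0.5 mg/mL = 8.4 mg
Total = 50.32 + 8.4 = 58.72 mg

58.7 mg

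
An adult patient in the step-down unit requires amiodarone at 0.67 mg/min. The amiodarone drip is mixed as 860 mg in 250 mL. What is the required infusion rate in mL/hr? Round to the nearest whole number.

12 mL/hr

0.67 mg/min × 60 min/hr = 40.2 mg/hr
Concentration = 860 mg ÷ 250 mL = 3.44 mg/mL
Rate = 40.2 mg/hr ÷ 3.44 mg/mL = 11.68605 mL/hr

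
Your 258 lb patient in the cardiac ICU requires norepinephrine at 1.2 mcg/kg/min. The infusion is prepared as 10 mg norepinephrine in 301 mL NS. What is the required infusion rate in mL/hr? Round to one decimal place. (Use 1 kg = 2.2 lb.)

254.2 mL/hr

Weight = 258 lb ÷ 2.2 lb/kg = 117.2727 kg
Dose = 1.2 mcg/kg/min × 117.2727 kg = 140.7273 mcg/min
140.7273 mcg/min × 60 min/hr = 8443.636 mcg/hr
Concentration = 10 mg ÷ 301 mL = 0.03322259 mg/mL = 33.22259 mcg/mL
Rate = 8443.636 mcg/hr ÷ 33.22259 mcg/mL = 254.1535 mL/hr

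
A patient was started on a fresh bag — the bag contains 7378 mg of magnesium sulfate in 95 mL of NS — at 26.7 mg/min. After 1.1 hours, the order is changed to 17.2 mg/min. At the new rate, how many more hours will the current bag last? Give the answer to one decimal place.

Initial rate:
26.7 mg/min × 60 min/hr = 1602 mg/hr
Concentration = 7378 mg ÷ 95 mL = 77.66316 mg/mL
Rate = 1602 mg/hr ÷ 77.66316 mg/mL = 20.62754 mL/hr
Volume infused so far = 20.62754 mL/hr × 1.1 hr = 22.6903 mL
Volume remaining = 95 − 22.6903 = 72.3097 mL
New rate:
17.2 mg/min × 60 min/hr = 1032 mg/hr
Rate = 1032 mg/hr ÷ 77.66316 mg/mL = 13.28815 mL/hr
Time remaining = 72.3097 mL ÷ 13.28815 mL/hr = 5.441667 hr

5.4 hours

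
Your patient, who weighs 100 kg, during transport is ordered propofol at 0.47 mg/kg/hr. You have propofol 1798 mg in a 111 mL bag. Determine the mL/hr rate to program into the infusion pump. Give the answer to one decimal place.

2.9 mL/hr

Dose = 0.47 mg/kg/hr × 100 kg = 47 mg/hr
Concentration = 1798 mg ÷ 111 mL = 16.1982 mg/mL
Rate = 47 mg/hr ÷ 16.1982 mg/mL = 2.901557 mL/hr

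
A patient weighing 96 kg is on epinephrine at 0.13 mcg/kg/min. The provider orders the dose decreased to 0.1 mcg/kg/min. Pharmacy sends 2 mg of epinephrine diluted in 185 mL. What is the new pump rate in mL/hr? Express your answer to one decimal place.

Dose = 0.1 mcg/kg/min × 96 kg = 9.6 mcg/min
9.6 mcg/min × 60 min/hr = 576 mcg/hr
Concentration = 2 mg ÷ 185 mL = 0.01081081 mg/mL = 10.81081 mcg/mL
Rate = 576 mcg/hr ÷ 10.81081 mcg/mL = 53.28 mL/hr

53.3 mL/hr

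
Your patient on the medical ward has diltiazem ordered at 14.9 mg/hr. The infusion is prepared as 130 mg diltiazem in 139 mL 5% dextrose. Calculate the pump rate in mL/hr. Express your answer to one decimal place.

Concentration = 130 mg ÷ 139 mL = 0.9352518 mg/mL
Rate = 14.9 mg/hr ÷ 0.9352518 mg/mL = 15.93154 mL/hr

15.9 mL/hr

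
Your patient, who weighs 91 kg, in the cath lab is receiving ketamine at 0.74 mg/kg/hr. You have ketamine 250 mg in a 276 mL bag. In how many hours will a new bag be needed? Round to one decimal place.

Dose = 0.74 mg/kg/hr × 91 kg = 67.34 mg/hr
Concentration = 250 mg ÷ 276 mL = 0.9057971 mg/mL
Rate = 67.34 mg/hr ÷ 0.9057971 mg/mL = 74.34336 mL/hr
Duration = 276 mL ÷ 74.34336 mL/hr = 3.712504 hr

3.7 hours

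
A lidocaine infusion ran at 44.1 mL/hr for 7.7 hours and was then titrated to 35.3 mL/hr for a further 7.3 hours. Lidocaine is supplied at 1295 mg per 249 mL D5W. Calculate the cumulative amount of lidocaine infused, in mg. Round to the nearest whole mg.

Concentration = 1295 mg ÷ 249 mL = 5.200803 mg/mL
Stage 1: 44.1 mL/hr × 7.7 hr = 339.57 mL → 339.57 mL × 5.200803 mg/mL = 1766.037 mg
Stage 2: 35.3 mL/hr × 7.3 hr = 257.69 mL → 257.69 mL × 5.200803 mg/mL = 1340.195 mg
Total = 1766.037 + 1340.195 = 3106.232 mg

3106 mg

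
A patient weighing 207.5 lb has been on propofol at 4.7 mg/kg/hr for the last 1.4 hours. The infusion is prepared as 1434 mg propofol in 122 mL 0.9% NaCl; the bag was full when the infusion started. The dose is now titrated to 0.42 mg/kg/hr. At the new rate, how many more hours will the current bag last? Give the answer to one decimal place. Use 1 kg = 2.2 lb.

Initial rate:
Weight = 207.5 lb ÷ 2.2 lb/kg = 94.31818 kg
Dose = 4.7 mg/kg/hr × 94.31818 kg = 443.2955 mg/hr
Concentration = 1434 mg ÷ 122 mL = 11.7541 mg/mL
Rate = 443.2955 mg/hr ÷ 11.7541 mg/mL = 37.71412 mL/hr
Volume infused so far = 37.71412 mL/hr × 1.4 hr = 52.79977 mL
Volume remaining = 122 − 52.79977 = 69.20023 mL
New rate:
Dose = 0.42 mg/kg/hr × 94.31818 kg = 39.61364 mg/hr
Rate = 39.61364 mg/hr ÷ 11.7541 mg/mL = 3.370198 mL/hr
Time remaining = 69.20023 mL ÷ 3.370198 mL/hr = 20.53299 hr

20.5 hours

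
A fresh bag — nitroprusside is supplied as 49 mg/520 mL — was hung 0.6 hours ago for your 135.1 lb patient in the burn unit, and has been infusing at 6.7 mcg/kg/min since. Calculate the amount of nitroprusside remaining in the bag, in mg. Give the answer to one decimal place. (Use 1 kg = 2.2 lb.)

34.2 mg

Weight = 135.1 lb ÷ 2.2 lb/kg = 61.40909 kg
Dose = 6.7 mcg/kg/min × 61.40909 kg = 411.4409 mcg/min
411.4409 mcg/min × 60 min/hr = 24686.45 mcg/hr
Concentration = 49 mg ÷ 520 mL = 0.09423077 mg/mL = 94.23077 mcg/mL
Rate = 24686.45 mcg/hr ÷ 94.23077 mcg/mL = 261.9787 mL/hr
Volume infused = 261.9787 mL/hr × 0.6 hr = 157.1872 mL
Volume remaining = 520 − 157.1872 = 362.8128 mL
Drug remaining = 362.8128 mL × 94.23077 mcg/mL = 34188.13 mcg = 34.18813 mg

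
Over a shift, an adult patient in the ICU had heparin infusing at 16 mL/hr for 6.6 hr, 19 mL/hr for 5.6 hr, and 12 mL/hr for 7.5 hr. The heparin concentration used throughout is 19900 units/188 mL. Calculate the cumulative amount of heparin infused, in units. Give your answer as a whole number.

31967 units

Concentration = 19900 units ÷ 188 mL = 105.8511 units/mL
Stage 1: 16 mL/hr × 6.6 hr = 105.6 mL → 105.6 mL × 105.8511 units/mL = 11177.87 units
Stage 2: 19 mL/hr × 5.6 hr = 106.4 mL → 106.4 mL × 105.8511 units/mL = 11262.55 units
Stage 3: 12 mL/hr × 7.5 hr = 90 mL → 90 mL × 105.8511 units/mL = 9526.596 units
Total = 11177.87 + 11262.55 + 9526.596 = 31967.02 units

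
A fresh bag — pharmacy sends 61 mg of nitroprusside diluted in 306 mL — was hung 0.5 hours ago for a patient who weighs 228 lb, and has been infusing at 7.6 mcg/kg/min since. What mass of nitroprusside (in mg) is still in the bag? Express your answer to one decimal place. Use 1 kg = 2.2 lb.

Weight = 228 lb ÷ 2.2 lb/kg = 103.6364 kg
Dose = 7.6 mcg/kg/min × 103.6364 kg = 787.6364 mcg/min
787.6364 mcg/min × 60 min/hr = 47258.18 mcg/hr
Concentration = 61 mg ÷ 306 mL = 0.1993464 mg/mL = 199.3464 mcg/mL
Rate = 47258.18 mcg/hr ÷ 199.3464 mcg/mL = 237.0656 mL/hr
Volume infused = 237.0656 mL/hr × 0.5 hr = 118.5328 mL
Volume remaining = 306 − 118.5328 = 187.4672 mL
Drug remaining = 187.4672 mL × 199.3464 mcg/mL = 37370.91 mcg = 37.37091 mg

37.4 mg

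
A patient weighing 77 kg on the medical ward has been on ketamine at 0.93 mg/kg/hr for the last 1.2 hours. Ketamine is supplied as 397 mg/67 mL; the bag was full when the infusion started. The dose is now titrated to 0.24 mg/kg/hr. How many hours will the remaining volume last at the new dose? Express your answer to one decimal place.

Initial rate:
Dose = 0.93 mg/kg/hr × 77 kg = 71.61 mg/hr
Concentration = 397 mg ÷ 67 mL = 5.925373 mg/mL
Rate = 71.61 mg/hr ÷ 5.925373 mg/mL = 12.08531 mL/hr
Volume infused so far = 12.08531 mL/hr × 1.2 hr = 14.50238 mL
Volume remaining = 67 − 14.50238 = 52.49762 mL
New rate:
Dose = 0.24 mg/kg/hr × 77 kg = 18.48 mg/hr
Rate = 18.48 mg/hr ÷ 5.925373 mg/mL = 3.118791 mL/hr
Time remaining = 52.49762 mL ÷ 3.118791 mL/hr = 16.83268 hr

16.8 hours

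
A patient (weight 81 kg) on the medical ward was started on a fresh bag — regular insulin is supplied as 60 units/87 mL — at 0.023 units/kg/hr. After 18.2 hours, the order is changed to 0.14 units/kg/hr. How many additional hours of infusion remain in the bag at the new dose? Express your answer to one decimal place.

Initial rate:
Dose = 0.023 units/kg/hr × 81 kg = 1.863 units/hr
Concentration = 60 units ÷ 87 mL = 0.6896552 units/mL
Rate = 1.863 units/hr ÷ 0.6896552 units/mL = 2.70135 mL/hr
Volume infused so far = 2.70135 mL/hr × 18.2 hr = 49.16457 mL
Volume remaining = 87 − 49.16457 = 37.83543 mL
New rate:
Dose = 0.14 units/kg/hr × 81 kg = 11.34 units/hr
Rate = 11.34 units/hr ÷ 0.6896552 units/mL = 16.443 mL/hr
Time remaining = 37.83543 mL ÷ 16.443 mL/hr = 2.301005 hr

2.3 hours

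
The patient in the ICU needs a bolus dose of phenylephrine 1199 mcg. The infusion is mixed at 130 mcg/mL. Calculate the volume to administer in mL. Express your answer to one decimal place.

Volume = 1199 mcg ÷ 130 mcg/mL = 9.223077 mL

9.2 mL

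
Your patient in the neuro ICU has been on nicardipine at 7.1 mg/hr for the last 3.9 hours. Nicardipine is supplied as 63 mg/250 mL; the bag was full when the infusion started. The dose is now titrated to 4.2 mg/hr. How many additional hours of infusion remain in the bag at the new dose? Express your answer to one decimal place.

Initial rate:
Concentration = 63 mg ÷ 250 mL = 0.252 mg/mL
Rate = 7.1 mg/hr ÷ 0.252 mg/mL = 28.1746 mL/hr
Volume infused so far = 28.1746 mL/hr × 3.9 hr = 109.881 mL
Volume remaining = 250 − 109.881 = 140.119 mL
New rate:
Rate = 4.2 mg/hr ÷ 0.252 mg/mL = 16.66667 mL/hr
Time remaining = 140.119 mL ÷ 16.66667 mL/hr = 8.407143 hr

8.4 hours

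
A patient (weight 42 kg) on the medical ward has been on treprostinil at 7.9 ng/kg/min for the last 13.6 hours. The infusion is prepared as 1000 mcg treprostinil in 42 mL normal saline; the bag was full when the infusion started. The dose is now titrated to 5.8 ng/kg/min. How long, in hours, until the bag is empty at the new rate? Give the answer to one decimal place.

49.9 hours

Initial rate:
Dose = 7.9 ng/kg/min × 42 kg = 331.8 ng/min
331.8 ng/min × 60 min/hr = 19908 ng/hr
Concentration = 1000 mcg ÷ 42 mL = 23.80952 mcg/mL = 23809.52 ng/mL
Rate = 19908 ng/hr ÷ 23809.52 ng/mL = 0.836136 mL/hr
Volume infused so far = 0.836136 mL/hr × 13.6 hr = 11.37145 mL
Volume remaining = 42 − 11.37145 = 30.62855 mL
New rate:
Dose = 5.8 ng/kg/min × 42 kg = 243.6 ng/min
243.6 ng/min × 60 min/hr = 14616 ng/hr
Rate = 14616 ng/hr ÷ 23809.52 ng/mL = 0.613872 mL/hr
Time remaining = 30.62855 mL ÷ 0.613872 mL/hr = 49.89403 hr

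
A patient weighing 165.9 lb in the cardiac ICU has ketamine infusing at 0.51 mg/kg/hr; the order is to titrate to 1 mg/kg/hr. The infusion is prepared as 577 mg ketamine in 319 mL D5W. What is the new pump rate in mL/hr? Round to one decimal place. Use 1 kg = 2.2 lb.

41.7 mL/hr

Weight = 165.9 lb ÷ 2.2 lb/kg = 75.40909 kg
Dose = 1 mg/kg/hr × 75.40909 kg = 75.40909 mg/hr
Concentration = 577 mg ÷ 319 mL = 1.808777 mg/mL
Rate = 75.40909 mg/hr ÷ 1.808777 mg/mL = 41.69064 mL/hr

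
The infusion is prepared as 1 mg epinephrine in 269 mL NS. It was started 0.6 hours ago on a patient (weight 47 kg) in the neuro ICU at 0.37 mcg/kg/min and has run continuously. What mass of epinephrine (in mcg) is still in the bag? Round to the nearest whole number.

374 mcg

Dose = 0.37 mcg/kg/min × 47 kg = 17.39 mcg/min
17.39 mcg/min × 60 min/hr = 1043.4 mcg/hr
Concentration = 1 mg ÷ 269 mL = 0.003717472 mg/mL = 3.717472 mcg/mL
Rate = 1043.4 mcg/hr ÷ 3.717472 mcg/mL = 280.6746 mL/hr
Volume infused = 280.6746 mL/hr × 0.6 hr = 168.4048 mL
Volume remaining = 269 − 168.4048 = 100.5952 mL
Drug remaining = 100.5952 mL × 3.717472 mcg/mL = 373.96 mcg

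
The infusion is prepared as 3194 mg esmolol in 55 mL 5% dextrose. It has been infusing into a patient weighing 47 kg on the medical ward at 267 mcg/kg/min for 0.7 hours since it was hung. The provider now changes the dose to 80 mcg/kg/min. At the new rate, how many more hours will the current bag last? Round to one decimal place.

11.8 hours

Initial rate:
Dose = 267 mcg/kg/min × 47 kg = 12549 mcg/min
12549 mcg/min × 60 min/hr = 752940 mcg/hr
Concentration = 3194 mg ÷ 55 mL = 58.07273 mg/mL = 58072.73 mcg/mL
Rate = 752940 mcg/hr ÷ 58072.73 mcg/mL = 12.96547 mL/hr
Volume infused so far = 12.96547 mL/hr × 0.7 hr = 9.075827 mL
Volume remaining = 55 − 9.075827 = 45.92417 mL
New rate:
Dose = 80 mcg/kg/min × 47 kg = 3760 mcg/min
3760 mcg/min × 60 min/hr = 225600 mcg/hr
Rate = 225600 mcg/hr ÷ 58072.73 mcg/mL = 3.884784 mL/hr
Time remaining = 45.92417 mL ÷ 3.884784 mL/hr = 11.82155 hr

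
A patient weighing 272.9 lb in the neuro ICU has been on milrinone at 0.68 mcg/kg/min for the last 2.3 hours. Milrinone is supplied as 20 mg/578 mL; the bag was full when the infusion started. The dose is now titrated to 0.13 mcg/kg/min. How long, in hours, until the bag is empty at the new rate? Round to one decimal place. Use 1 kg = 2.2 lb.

8.6 hours

Initial rate:
Weight = 272.9 lb ÷ 2.2 lb/kg = 124.0455 kg
Dose = 0.68 mcg/kg/min × 124.0455 kg = 84.35091 mcg/min
84.35091 mcg/min × 60 min/hr = 5061.055 mcg/hr
Concentration = 20 mg ÷ 578 mL = 0.03460208 mg/mL = 34.60208 mcg/mL
Rate = 5061.055 mcg/hr ÷ 34.60208 mcg/mL = 146.2645 mL/hr
Volume infused so far = 146.2645 mL/hr × 2.3 hr = 336.4083 mL
Volume remaining = 578 − 336.4083 = 241.5917 mL
New rate:
Dose = 0.13 mcg/kg/min × 124.0455 kg = 16.12591 mcg/min
16.12591 mcg/min × 60 min/hr = 967.5545 mcg/hr
Rate = 967.5545 mcg/hr ÷ 34.60208 mcg/mL = 27.96233 mL/hr
Time remaining = 241.5917 mL ÷ 27.96233 mL/hr = 8.6399 hr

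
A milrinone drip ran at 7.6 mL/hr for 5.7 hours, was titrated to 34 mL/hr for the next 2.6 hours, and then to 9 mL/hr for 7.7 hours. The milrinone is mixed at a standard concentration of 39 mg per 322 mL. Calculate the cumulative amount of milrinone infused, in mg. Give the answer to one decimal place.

Concentration = 39 mg ÷ 322 mL = 0.121118 mg/mL
Stage 1: 7.6 mL/hr × 5.7 hr = 43.32 mL → 43.32 mL × 0.121118 mg/mL = 5.246832 mg
Stage 2: 34 mL/hr × 2.6 hr = 88.4 mL → 88.4 mL × 0.121118 mg/mL = 10.70683 mg
Stage 3: 9 mL/hr × 7.7 hr = 69.3 mL → 69.3 mL × 0.121118 mg/mL = 8.393478 mg
Total = 5.246832 + 10.70683 + 8.393478 = 24.34714 mg

24.3 mg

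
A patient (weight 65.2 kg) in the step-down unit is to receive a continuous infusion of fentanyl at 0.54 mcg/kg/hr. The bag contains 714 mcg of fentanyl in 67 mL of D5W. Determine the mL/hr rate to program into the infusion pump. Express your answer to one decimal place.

Dose = 0.54 mcg/kg/hr × 65.2 kg = 35.208 mcg/hr
Concentration = 714 mcg ÷ 67 mL = 10.65672 mcg/mL
Rate = 35.208 mcg/hr ÷ 10.65672 mcg/mL = 3.303832 mL/hr

3.3 mL/hr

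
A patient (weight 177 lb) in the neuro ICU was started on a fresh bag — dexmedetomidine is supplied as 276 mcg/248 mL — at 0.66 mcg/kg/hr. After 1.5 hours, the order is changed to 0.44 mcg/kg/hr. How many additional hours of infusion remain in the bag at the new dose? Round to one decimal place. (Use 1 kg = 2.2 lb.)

Initial rate:
Weight = 177 lb ÷ 2.2 lb/kg = 80.45455 kg
Dose = 0.66 mcg/kg/hr × 80.45455 kg = 53.1 mcg/hr
Concentration = 276 mcg ÷ 248 mL = 1.112903 mcg/mL
Rate = 53.1 mcg/hr ÷ 1.112903 mcg/mL = 47.71304 mL/hr
Volume infused so far = 47.71304 mL/hr × 1.5 hr = 71.56957 mL
Volume remaining = 248 − 71.56957 = 176.4304 mL
New rate:
Dose = 0.44 mcg/kg/hr × 80.45455 kg = 35.4 mcg/hr
Rate = 35.4 mcg/hr ÷ 1.112903 mcg/mL = 31.8087 mL/hr
Time remaining = 176.4304 mL ÷ 31.8087 mL/hr = 5.54661 hr

5.5 hours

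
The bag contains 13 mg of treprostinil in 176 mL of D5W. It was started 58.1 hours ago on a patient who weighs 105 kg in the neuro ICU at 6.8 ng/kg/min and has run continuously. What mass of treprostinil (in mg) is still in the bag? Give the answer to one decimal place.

10.5 mg

Dose = 6.8 ng/kg/min × 105 kg = 714 ng/min
714 ng/min × 60 min/hr = 42840 ng/hr
Concentration = 13 mg ÷ 176 mL = 0.07386364 mg/mL = 73863.64 ng/mL
Rate = 42840 ng/hr ÷ 73863.64 ng/mL = 0.5799877 mL/hr
Volume infused = 0.5799877 mL/hr × 58.1 hr = 33.69728 mL
Volume remaining = 176 − 33.69728 = 142.3027 mL
Drug remaining = 142.3027 mL × 73863.64 ng/mL = 10510996 ng = 10.511 mg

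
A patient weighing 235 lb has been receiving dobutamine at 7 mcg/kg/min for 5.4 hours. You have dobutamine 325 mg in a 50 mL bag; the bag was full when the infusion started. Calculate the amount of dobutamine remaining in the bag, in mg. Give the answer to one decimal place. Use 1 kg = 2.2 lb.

Weight = 235 lb ÷ 2.2 lb/kg = 106.8182 kg
Dose = 7 mcg/kg/min × 106.8182 kg = 747.7273 mcg/min
747.7273 mcg/min × 60 min/hr = 44863.64 mcg/hr
Concentration = 325 mg ÷ 50 mL = 6.5 mg/mL = 6500 mcg/mL
Rate = 44863.64 mcg/hr ÷ 6500 mcg/mL = 6.902098 mL/hr
Volume infused = 6.902098 mL/hr × 5.4 hr = 37.27133 mL
Volume remaining = 50 − 37.27133 = 12.72867 mL
Drug remaining = 12.72867 mL × 6500 mcg/mL = 82736.36 mcg = 82.73636 mg

82.7 mg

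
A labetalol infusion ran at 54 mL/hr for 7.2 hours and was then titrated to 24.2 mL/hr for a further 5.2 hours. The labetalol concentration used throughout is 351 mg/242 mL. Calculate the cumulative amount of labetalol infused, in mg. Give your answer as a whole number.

Concentration = 351 mg ÷ 242 mL = 1.450413 mg/mL
Stage 1: 54 mL/hr × 7.2 hr = 388.8 mL → 388.8 mL × 1.450413 mg/mL = 563.9207 mg
Stage 2: 24.2 mL/hr × 5.2 hr = 125.84 mL → 125.84 mL × 1.450413 mg/mL = 182.52 mg
Total = 563.9207 + 182.52 = 746.4407 mg

746 mg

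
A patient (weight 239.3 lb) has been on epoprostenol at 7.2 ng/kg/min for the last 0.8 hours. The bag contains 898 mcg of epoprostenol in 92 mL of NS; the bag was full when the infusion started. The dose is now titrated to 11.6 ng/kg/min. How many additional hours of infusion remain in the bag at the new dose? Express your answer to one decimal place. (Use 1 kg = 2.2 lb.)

11.4 hours

Initial rate:
Weight = 239.3 lb ÷ 2.2 lb/kg = 108.7727 kg
Dose = 7.2 ng/kg/min × 108.7727 kg = 783.1636 ng/min
783.1636 ng/min × 60 min/hr = 46989.82 ng/hr
Concentration = 898 mcg ÷ 92 mL = 9.76087 mcg/mL = 9760.87 ng/mL
Rate = 46989.82 ng/hr ÷ 9760.87 ng/mL = 4.814102 mL/hr
Volume infused so far = 4.814102 mL/hr × 0.8 hr = 3.851281 mL
Volume remaining = 92 − 3.851281 = 88.14872 mL
New rate:
Dose = 11.6 ng/kg/min × 108.7727 kg = 1261.764 ng/min
1261.764 ng/min × 60 min/hr = 75705.82 ng/hr
Rate = 75705.82 ng/hr ÷ 9760.87 ng/mL = 7.756053 mL/hr
Time remaining = 88.14872 mL ÷ 7.756053 mL/hr = 11.36515 hr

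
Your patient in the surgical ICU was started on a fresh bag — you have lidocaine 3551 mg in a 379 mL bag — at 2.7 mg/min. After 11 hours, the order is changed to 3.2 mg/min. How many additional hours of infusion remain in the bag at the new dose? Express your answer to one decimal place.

Initial rate:
2.7 mg/min × 60 min/hr = 162 mg/hr
Concentration = 3551 mg ÷ 379 mL = 9.369393 mg/mL
Rate = 162 mg/hr ÷ 9.369393 mg/mL = 17.29034 mL/hr
Volume infused so far = 17.29034 mL/hr × 11 hr = 190.1937 mL
Volume remaining = 379 − 190.1937 = 188.8063 mL
New rate:
3.2 mg/min × 60 min/hr = 192 mg/hr
Rate = 192 mg/hr ÷ 9.369393 mg/mL = 20.49226 mL/hr
Time remaining = 188.8063 mL ÷ 20.49226 mL/hr = 9.213542 hr

9.2 hours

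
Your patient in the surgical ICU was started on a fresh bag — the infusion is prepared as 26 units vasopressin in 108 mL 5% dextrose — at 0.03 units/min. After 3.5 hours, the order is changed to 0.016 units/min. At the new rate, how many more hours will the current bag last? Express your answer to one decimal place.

20.5 hours

Initial rate:
0.03 units/min × 60 min/hr = 1.8 units/hr
Concentration = 26 units ÷ 108 mL = 0.2407407 units/mL
Rate = 1.8 units/hr ÷ 0.2407407 units/mL = 7.476923 mL/hr
Volume infused so far = 7.476923 mL/hr × 3.5 hr = 26.16923 mL
Volume remaining = 108 − 26.16923 = 81.83077 mL
New rate:
0.016 units/min × 60 min/hr = 0.96 units/hr
Rate = 0.96 units/hr ÷ 0.2407407 units/mL = 3.987692 mL/hr
Time remaining = 81.83077 mL ÷ 3.987692 mL/hr = 20.52083 hr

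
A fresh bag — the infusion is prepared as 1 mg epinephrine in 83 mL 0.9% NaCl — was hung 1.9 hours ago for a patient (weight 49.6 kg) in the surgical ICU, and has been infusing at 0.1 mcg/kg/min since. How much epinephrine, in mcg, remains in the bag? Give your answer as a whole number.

435 mcg

Dose = 0.1 mcg/kg/min × 49.6 kg = 4.96 mcg/min
4.96 mcg/min × 60 min/hr = 297.6 mcg/hr
Concentration = 1 mg ÷ 83 mL = 0.01204819 mg/mL = 12.04819 mcg/mL
Rate = 297.6 mcg/hr ÷ 12.04819 mcg/mL = 24.7008 mL/hr
Volume infused = 24.7008 mL/hr × 1.9 hr = 46.93152 mL
Volume remaining = 83 − 46.93152 = 36.06848 mL
Drug remaining = 36.06848 mL × 12.04819 mcg/mL = 434.56 mcg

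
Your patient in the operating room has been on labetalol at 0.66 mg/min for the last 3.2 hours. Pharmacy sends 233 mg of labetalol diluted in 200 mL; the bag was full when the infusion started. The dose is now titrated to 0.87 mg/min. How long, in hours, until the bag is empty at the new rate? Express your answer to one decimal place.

2.0 hours

Initial rate:
0.66 mg/min × 60 min/hr = 39.6 mg/hr
Concentration = 233 mg ÷ 200 mL = 1.165 mg/mL
Rate = 39.6 mg/hr ÷ 1.165 mg/mL = 33.99142 mL/hr
Volume infused so far = 33.99142 mL/hr × 3.2 hr = 108.7725 mL
Volume remaining = 200 − 108.7725 = 91.22747 mL
New rate:
0.87 mg/min × 60 min/hr = 52.2 mg/hr
Rate = 52.2 mg/hr ÷ 1.165 mg/mL = 44.80687 mL/hr
Time remaining = 91.22747 mL ÷ 44.80687 mL/hr = 2.036015 hr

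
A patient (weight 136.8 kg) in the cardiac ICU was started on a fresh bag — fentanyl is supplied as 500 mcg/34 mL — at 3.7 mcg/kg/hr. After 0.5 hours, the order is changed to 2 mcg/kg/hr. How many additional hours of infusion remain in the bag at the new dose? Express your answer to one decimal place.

Initial rate:
Dose = 3.7 mcg/kg/hr × 136.8 kg = 506.16 mcg/hr
Concentration = 500 mcg ÷ 34 mL = 14.70588 mcg/mL
Rate = 506.16 mcg/hr ÷ 14.70588 mcg/mL = 34.41888 mL/hr
Volume infused so far = 34.41888 mL/hr × 0.5 hr = 17.20944 mL
Volume remaining = 34 − 17.20944 = 16.79056 mL
New rate:
Dose = 2 mcg/kg/hr × 136.8 kg = 273.6 mcg/hr
Rate = 273.6 mcg/hr ÷ 14.70588 mcg/mL = 18.6048 mL/hr
Time remaining = 16.79056 mL ÷ 18.6048 mL/hr = 0.9024854 hr

0.9 hours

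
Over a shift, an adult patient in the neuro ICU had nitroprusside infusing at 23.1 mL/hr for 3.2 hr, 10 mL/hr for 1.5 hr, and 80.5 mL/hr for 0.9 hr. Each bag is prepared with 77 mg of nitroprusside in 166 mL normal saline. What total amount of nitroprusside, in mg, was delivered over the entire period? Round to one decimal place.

Concentration = 77 mg ÷ 166 mL = 0.4638554 mg/mL
Stage 1: 23.1 mL/hr × 3.2 hr = 73.92 mL → 73.92 mL × 0.4638554 mg/mL = 34.28819 mg
Stage 2: 10 mL/hr × 1.5 hr = 15 mL → 15 mL × 0.4638554 mg/mL = 6.957831 mg
Stage 3: 80.5 mL/hr × 0.9 hr = 72.45 mL → 72.45 mL × 0.4638554 mg/mL = 33.60633 mg
Total = 34.28819 + 6.957831 + 33.60633 = 74.85235 mg

74.9 mg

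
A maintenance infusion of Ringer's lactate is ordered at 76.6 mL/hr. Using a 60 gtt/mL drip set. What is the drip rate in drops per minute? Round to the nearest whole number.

77 gtt/min

76.6 mL/hr ÷ 60 min/hr = 1.276667 mL/min
1.276667 mL/min × 60 gtt/mL = 76.6 gtt/min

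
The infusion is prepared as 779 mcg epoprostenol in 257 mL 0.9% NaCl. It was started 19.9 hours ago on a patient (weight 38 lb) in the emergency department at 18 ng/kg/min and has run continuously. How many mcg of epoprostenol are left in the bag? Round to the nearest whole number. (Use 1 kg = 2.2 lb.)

Weight = 38 lb ÷ 2.2 lb/kg = 17.27273 kg
Dose = 18 ng/kg/min × 17.27273 kg = 310.9091 ng/min
310.9091 ng/min × 60 min/hr = 18654.55 ng/hr
Concentration = 779 mcg ÷ 257 mL = 3.031128 mcg/mL = 3031.128 ng/mL
Rate = 18654.55 ng/hr ÷ 3031.128 ng/mL = 6.154324 mL/hr
Volume infused = 6.154324 mL/hr × 19.9 hr = 122.471 mL
Volume remaining = 257 − 122.471 = 134.529 mL
Drug remaining = 134.529 mL × 3031.128 ng/mL = 407774.5 ng = 407.7745 mcg

408 mcg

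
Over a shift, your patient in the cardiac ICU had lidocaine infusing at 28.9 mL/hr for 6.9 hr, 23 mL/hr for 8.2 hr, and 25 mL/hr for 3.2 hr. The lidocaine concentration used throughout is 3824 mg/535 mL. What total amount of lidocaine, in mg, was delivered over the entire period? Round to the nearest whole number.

Concentration = 3824 mg ÷ 535 mL = 7.147664 mg/mL
Stage 1: 28.9 mL/hr × 6.9 hr = 199.41 mL → 199.41 mL × 7.147664 mg/mL = 1425.316 mg
Stage 2: 23 mL/hr × 8.2 hr = 188.6 mL → 188.6 mL × 7.147664 mg/mL = 1348.049 mg
Stage 3: 25 mL/hr × 3.2 hr = 80 mL → 80 mL × 7.147664 mg/mL = 571.8131 mg
Total = 1425.316 + 1348.049 + 571.8131 = 3345.178 mg

3345 mg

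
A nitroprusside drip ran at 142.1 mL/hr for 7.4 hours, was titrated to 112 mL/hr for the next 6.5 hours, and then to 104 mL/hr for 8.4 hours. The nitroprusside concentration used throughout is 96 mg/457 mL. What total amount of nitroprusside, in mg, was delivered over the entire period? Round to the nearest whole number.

557 mg

Concentration = 96 mg ÷ 457 mL = 0.2100656 mg/mL
Stage 1: 142.1 mL/hr × 7.4 hr = 1051.54 mL → 1051.54 mL × 0.2100656 mg/mL = 220.8924 mg
Stage 2: 112 mL/hr × 6.5 hr = 728 mL → 728 mL × 0.2100656 mg/mL = 152.9278 mg
Stage 3: 104 mL/hr × 8.4 hr = 873.6 mL → 873.6 mL × 0.2100656 mg/mL = 183.5133 mg
Total = 220.8924 + 152.9278 + 183.5133 = 557.3336 mg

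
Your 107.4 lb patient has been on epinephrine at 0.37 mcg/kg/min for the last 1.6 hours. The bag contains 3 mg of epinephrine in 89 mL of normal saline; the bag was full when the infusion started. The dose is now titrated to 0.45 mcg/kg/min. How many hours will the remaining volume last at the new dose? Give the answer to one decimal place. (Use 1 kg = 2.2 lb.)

Initial rate:
Weight = 107.4 lb ÷ 2.2 lb/kg = 48.81818 kg
Dose = 0.37 mcg/kg/min × 48.81818 kg = 18.06273 mcg/min
18.06273 mcg/min × 60 min/hr = 1083.764 mcg/hr
Concentration = 3 mg ÷ 89 mL = 0.03370787 mg/mL = 33.70787 mcg/mL
Rate = 1083.764 mcg/hr ÷ 33.70787 mcg/mL = 32.15165 mL/hr
Volume infused so far = 32.15165 mL/hr × 1.6 hr = 51.44265 mL
Volume remaining = 89 − 51.44265 = 37.55735 mL
New rate:
Dose = 0.45 mcg/kg/min × 48.81818 kg = 21.96818 mcg/min
21.96818 mcg/min × 60 min/hr = 1318.091 mcg/hr
Rate = 1318.091 mcg/hr ÷ 33.70787 mcg/mL = 39.10336 mL/hr
Time remaining = 37.55735 mL ÷ 39.10336 mL/hr = 0.9604635 hr

1.0 hours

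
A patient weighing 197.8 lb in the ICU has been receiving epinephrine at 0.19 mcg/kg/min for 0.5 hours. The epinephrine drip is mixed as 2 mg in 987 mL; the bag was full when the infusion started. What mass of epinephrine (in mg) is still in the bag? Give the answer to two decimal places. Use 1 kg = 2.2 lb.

1.49 mg

Weight = 197.8 lb ÷ 2.2 lb/kg = 89.90909 kg
Dose = 0.19 mcg/kg/min × 89.90909 kg = 17.08273 mcg/min
17.08273 mcg/min × 60 min/hr = 1024.964 mcg/hr
Concentration = 2 mg ÷ 987 mL = 0.002026342 mg/mL = 2.026342 mcg/mL
Rate = 1024.964 mcg/hr ÷ 2.026342 mcg/mL = 505.8196 mL/hr
Volume infused = 505.8196 mL/hr × 0.5 hr = 252.9098 mL
Volume remaining = 987 − 252.9098 = 734.0902 mL
Drug remaining = 734.0902 mL × 2.026342 mcg/mL = 1487.518 mcg = 1.487518 mg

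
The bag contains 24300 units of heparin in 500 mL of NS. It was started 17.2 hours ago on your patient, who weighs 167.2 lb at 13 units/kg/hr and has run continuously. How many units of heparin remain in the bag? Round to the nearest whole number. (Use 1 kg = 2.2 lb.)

7306 units

Weight = 167.2 lb ÷ 2.2 lb/kg = 76 kg
Dose = 13 units/kg/hr × 76 kg = 988 units/hr
Concentration = 24300 units ÷ 500 mL = 48.6 units/mL
Rate = 988 units/hr ÷ 48.6 units/mL = 20.32922 mL/hr
Volume infused = 20.32922 mL/hr × 17.2 hr = 349.6626 mL
Volume remaining = 500 − 349.6626 = 150.3374 mL
Drug remaining = 150.3374 mL × 48.6 units/mL = 7306.4 units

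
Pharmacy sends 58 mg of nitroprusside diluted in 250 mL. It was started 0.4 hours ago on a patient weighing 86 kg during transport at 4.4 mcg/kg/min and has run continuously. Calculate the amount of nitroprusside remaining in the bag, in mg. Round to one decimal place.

48.9 mg

Dose = 4.4 mcg/kg/min × 86 kg = 378.4 mcg/min
378.4 mcg/min × 60 min/hr = 22704 mcg/hr
Concentration = 58 mg ÷ 250 mL = 0.232 mg/mL = 232 mcg/mL
Rate = 22704 mcg/hr ÷ 232 mcg/mL = 97.86207 mL/hr
Volume infused = 97.86207 mL/hr × 0.4 hr = 39.14483 mL
Volume remaining = 250 − 39.14483 = 210.8552 mL
Drug remaining = 210.8552 mL × 232 mcg/mL = 48918.4 mcg = 48.9184 mg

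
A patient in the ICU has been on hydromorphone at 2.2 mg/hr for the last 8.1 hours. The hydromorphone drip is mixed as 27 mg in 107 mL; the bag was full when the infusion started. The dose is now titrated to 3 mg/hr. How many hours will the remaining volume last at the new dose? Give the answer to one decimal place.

Initial rate:
Concentration = 27 mg ÷ 107 mL = 0.2523364 mg/mL
Rate = 2.2 mg/hr ÷ 0.2523364 mg/mL = 8.718519 mL/hr
Volume infused so far = 8.718519 mL/hr × 8.1 hr = 70.62 mL
Volume remaining = 107 − 70.62 = 36.38 mL
New rate:
Rate = 3 mg/hr ÷ 0.2523364 mg/mL = 11.88889 mL/hr
Time remaining = 36.38 mL ÷ 11.88889 mL/hr = 3.06 hr

3.1 hours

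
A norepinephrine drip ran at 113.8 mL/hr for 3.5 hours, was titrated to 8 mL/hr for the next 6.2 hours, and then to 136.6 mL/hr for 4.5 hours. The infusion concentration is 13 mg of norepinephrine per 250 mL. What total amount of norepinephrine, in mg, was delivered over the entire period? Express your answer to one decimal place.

55.3 mg

Concentration = 13 mg ÷ 250 mL = 0.052 mg/mL
Stage 1: 113.8 mL/hr × 3.5 hr = 398.3 mL → 398.3 mL × 0.052 mg/mL = 20.7116 mg
Stage 2: 8 mL/hr × 6.2 hr = 49.6 mL → 49.6 mL × 0.052 mg/mL = 2.5792 mg
Stage 3: 136.6 mL/hr × 4.5 hr = 614.7 mL → 614.7 mL × 0.052 mg/mL = 31.9644 mg
Total = 20.7116 + 2.5792 + 31.9644 = 55.2552 mg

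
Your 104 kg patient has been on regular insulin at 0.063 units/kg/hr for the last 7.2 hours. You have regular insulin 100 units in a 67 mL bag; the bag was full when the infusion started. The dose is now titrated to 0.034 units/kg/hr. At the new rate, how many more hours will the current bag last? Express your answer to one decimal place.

Initial rate:
Dose = 0.063 units/kg/hr × 104 kg = 6.552 units/hr
Concentration = 100 units ÷ 67 mL = 1.492537 units/mL
Rate = 6.552 units/hr ÷ 1.492537 units/mL = 4.38984 mL/hr
Volume infused so far = 4.38984 mL/hr × 7.2 hr = 31.60685 mL
Volume remaining = 67 − 31.60685 = 35.39315 mL
New rate:
Dose = 0.034 units/kg/hr × 104 kg = 3.536 units/hr
Rate = 3.536 units/hr ÷ 1.492537 units/mL = 2.36912 mL/hr
Time remaining = 35.39315 mL ÷ 2.36912 mL/hr = 14.93937 hr

14.9 hours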